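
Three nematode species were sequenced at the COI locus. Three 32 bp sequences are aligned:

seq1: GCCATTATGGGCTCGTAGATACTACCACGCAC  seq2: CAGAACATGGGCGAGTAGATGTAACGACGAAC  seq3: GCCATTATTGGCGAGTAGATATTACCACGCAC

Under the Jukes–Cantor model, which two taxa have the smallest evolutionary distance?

seq1–seq2: 12/32 differ, p = 0.375, d = 0.520.
seq1–seq3: 4/32 differ, p = 0.125, d = 0.137.
seq2–seq3: 10/32 differ, p = 0.313, d = 0.404.
The smallest distance is between seq1 and seq3.

seq1 and seq3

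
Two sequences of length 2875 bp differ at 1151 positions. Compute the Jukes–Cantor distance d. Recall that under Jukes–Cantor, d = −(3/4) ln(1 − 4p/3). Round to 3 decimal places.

p = 1151/2875 ≈ 0.400348.
d = −(3/4) ln(1 − 4p/3) = −0.75 ln(1 − 0.533797) = −0.75 ln(0.466203)
  = −0.75 × (-0.763134) = 0.572351 substitutions/site.

0.572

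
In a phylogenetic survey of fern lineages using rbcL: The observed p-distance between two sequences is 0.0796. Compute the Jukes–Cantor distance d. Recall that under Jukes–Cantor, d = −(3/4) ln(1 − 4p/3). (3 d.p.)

d = −(3/4) ln(1 − 4p/3) = −0.75 ln(1 − 0.106133) = −0.75 ln(0.893867)
  = −0.75 × (-0.112198) = 0.084149 substitutions/site.

0.084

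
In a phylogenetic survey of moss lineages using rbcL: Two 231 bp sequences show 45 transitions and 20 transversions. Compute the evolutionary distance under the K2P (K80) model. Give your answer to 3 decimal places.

0.371

P = 45/231 ≈ 0.194805 and Q = 20/231 ≈ 0.08658.
Under the Kimura two-parameter model, d = −½ ln(1 − 2P − Q) − ¼ ln(1 − 2Q).
1 − 2P − Q = 0.52381, giving −½ ln(0.52381) = 0.323313.
1 − 2Q = 0.82684, giving −¼ ln(0.82684) = 0.047536.
d = 0.323313 + 0.047536 = 0.370849.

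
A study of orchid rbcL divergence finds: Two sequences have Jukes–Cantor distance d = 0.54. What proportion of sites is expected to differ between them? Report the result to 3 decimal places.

p = (3/4)(1 − e^(−4d/3)) = 0.75 × (1 − e^(-0.72)) = 0.75 × (1 − 0.486752) = 0.384936.

0.385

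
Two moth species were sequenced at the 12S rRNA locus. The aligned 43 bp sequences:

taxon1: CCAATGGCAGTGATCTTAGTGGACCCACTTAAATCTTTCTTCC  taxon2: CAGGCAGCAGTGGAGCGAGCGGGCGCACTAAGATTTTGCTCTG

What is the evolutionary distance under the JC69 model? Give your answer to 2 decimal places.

0.73

The sequences differ at 20 of 43 sites, so p = 20/43 ≈ 0.465116.
d = −(3/4) ln(1 − 4p/3) = −0.75 ln(1 − 0.620155) = −0.75 ln(0.379845)
  = −0.75 × (-0.967992) = 0.725994 substitutions/site.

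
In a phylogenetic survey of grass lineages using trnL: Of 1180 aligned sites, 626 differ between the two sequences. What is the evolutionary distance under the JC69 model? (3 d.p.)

0.922

p = 626/1180 ≈ 0.530508.
d = −(3/4) ln(1 − 4p/3) = −0.75 ln(1 − 0.707344) = −0.75 ln(0.292656)
  = −0.75 × (-1.228757) = 0.921568 substitutions/site.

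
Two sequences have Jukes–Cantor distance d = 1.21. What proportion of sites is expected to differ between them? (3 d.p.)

0.601

p = (3/4)(1 − e^(−4d/3)) = 0.75 × (1 − e^(-1.613333)) = 0.75 × (1 − 0.199222) = 0.600584.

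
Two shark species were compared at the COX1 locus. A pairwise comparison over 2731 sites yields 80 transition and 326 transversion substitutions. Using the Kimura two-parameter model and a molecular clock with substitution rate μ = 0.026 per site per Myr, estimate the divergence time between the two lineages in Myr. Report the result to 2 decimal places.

3.20

P = 80/2731 ≈ 0.029293 and Q = 326/2731 ≈ 0.11937.
Under the Kimura two-parameter model, d = −½ ln(1 − 2P − Q) − ¼ ln(1 − 2Q).
1 − 2P − Q = 0.822044, giving −½ ln(0.822044) = 0.097981.
1 − 2Q = 0.76126, giving −¼ ln(0.76126) = 0.068195.
d = 0.097981 + 0.068195 = 0.166176.
Under a molecular clock d = 2μt, so t = d/(2μ) = 0.166176 / (2 × 0.026) = 3.20 Myr.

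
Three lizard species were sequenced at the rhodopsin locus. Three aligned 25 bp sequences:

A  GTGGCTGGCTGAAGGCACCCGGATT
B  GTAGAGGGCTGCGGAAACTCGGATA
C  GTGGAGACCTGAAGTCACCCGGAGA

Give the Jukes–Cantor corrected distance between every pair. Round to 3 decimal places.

A–B: 9/25 sites differ → p = 0.36, d = −0.75 ln(1 − 0.48) = 0.490445 ≈ 0.490.
A–C: 7/25 sites differ → p = 0.28, d = −0.75 ln(1 − 0.373333) = 0.350505 ≈ 0.351.
B–C: 9/25 sites differ → p = 0.36, d = −0.75 ln(1 − 0.48) = 0.490445 ≈ 0.490.

d(A,B) = 0.490, d(A,C) = 0.351, d(B,C) = 0.490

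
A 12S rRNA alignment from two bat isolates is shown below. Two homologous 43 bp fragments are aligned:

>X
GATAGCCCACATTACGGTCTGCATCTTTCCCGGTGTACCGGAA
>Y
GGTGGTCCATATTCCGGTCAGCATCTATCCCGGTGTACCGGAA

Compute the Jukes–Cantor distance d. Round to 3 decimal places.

The sequences differ at 7 of 43 sites (2, 4, 6, 10, 14, 20, 27), so p = 7/43 ≈ 0.162791.
d = −(3/4) ln(1 − 4p/3) = −0.75 ln(1 − 0.217055) = −0.75 ln(0.782945)
  = −0.75 × (-0.244693) = 0.183520 substitutions/site.

0.184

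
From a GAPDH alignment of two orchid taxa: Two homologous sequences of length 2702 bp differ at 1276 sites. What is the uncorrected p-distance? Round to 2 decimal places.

0.47

p = 1276/2702 = 0.472242… ≈ 0.47 (to 2 d.p.).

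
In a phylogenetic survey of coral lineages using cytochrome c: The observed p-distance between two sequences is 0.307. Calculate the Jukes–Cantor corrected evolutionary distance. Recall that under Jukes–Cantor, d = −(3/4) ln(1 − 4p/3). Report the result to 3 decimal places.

0.395

d = −(3/4) ln(1 − 4p/3) = −0.75 ln(1 − 0.409333) = −0.75 ln(0.590667)
  = −0.75 × (-0.526503) = 0.394877 substitutions/site.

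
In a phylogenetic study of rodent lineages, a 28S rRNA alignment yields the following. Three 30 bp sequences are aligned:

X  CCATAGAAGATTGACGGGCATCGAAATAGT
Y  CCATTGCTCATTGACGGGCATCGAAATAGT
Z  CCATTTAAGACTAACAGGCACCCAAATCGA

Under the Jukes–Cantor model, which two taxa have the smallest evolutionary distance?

X–Y: 4/30 differ, p = 0.133, d = 0.147.
X–Z: 9/30 differ, p = 0.300, d = 0.383.
Y–Z: 11/30 differ, p = 0.367, d = 0.503.
The smallest distance is between X and Y.

X and Y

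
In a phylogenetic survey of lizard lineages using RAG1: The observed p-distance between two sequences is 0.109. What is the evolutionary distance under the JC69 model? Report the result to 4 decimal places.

d = −(3/4) ln(1 − 4p/3) = −0.75 ln(1 − 0.145333) = −0.75 ln(0.854667)
  = −0.75 × (-0.157043) = 0.117782 substitutions/site.

0.1178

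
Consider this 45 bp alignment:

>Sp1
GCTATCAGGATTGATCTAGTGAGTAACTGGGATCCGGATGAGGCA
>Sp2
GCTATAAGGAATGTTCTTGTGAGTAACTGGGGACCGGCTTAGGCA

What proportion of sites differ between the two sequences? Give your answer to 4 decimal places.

0.1778

The sequences differ at 8 of 45 positions (sites 6, 11, 14, 18, 32, 33, 38, 40).
p = 8/45 = 0.177777… ≈ 0.1778 (to 4 d.p.).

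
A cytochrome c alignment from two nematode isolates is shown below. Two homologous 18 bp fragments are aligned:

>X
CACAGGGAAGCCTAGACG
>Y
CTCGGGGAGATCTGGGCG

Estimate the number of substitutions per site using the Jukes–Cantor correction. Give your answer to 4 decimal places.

The sequences differ at 7 of 18 sites (2, 4, 9, 10, 11, 14, 16), so p = 7/18 ≈ 0.388889.
d = −(3/4) ln(1 − 4p/3) = −0.75 ln(1 − 0.518519) = −0.75 ln(0.481481)
  = −0.75 × (-0.730889) = 0.548167 substitutions/site.

0.5482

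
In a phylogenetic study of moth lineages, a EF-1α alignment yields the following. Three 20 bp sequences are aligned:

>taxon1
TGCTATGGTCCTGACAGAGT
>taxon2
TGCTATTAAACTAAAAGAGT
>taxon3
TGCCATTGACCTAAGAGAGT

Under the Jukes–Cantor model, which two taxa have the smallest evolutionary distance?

taxon1–taxon2: 6/20 differ, p = 0.300, d = 0.383.
taxon1–taxon3: 5/20 differ, p = 0.250, d = 0.304.
taxon2–taxon3: 4/20 differ, p = 0.200, d = 0.233.
The smallest distance is between taxon2 and taxon3.

taxon2 and taxon3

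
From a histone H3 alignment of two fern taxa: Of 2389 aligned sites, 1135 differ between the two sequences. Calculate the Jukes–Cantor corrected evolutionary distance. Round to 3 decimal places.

p = 1135/2389 ≈ 0.475094.
d = −(3/4) ln(1 − 4p/3) = −0.75 ln(1 − 0.633459) = −0.75 ln(0.366541)
  = −0.75 × (-1.003645) = 0.752734 substitutions/site.

0.753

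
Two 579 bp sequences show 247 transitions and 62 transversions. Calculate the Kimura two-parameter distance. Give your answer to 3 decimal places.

P = 247/579 ≈ 0.426598 and Q = 62/579 ≈ 0.107081.
Under the Kimura two-parameter model, d = −½ ln(1 − 2P − Q) − ¼ ln(1 − 2Q).
1 − 2P − Q = 0.039723, giving −½ ln(0.039723) = 1.612912.
1 − 2Q = 0.785838, giving −¼ ln(0.785838) = 0.060251.
d = 1.612912 + 0.060251 = 1.673163.

1.673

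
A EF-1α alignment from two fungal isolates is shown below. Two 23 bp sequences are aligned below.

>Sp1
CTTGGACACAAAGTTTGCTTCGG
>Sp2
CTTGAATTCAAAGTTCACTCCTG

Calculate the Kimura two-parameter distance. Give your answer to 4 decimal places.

0.4166

Of 23 sites, 5 differences are transitions and 2 are transversions, so P = 5/23 ≈ 0.217391 and Q = 2/23 ≈ 0.086957.
Under the Kimura two-parameter model, d = −½ ln(1 − 2P − Q) − ¼ ln(1 − 2Q).
1 − 2P − Q = 0.478261, giving −½ ln(0.478261) = 0.368799.
1 − 2Q = 0.826086, giving −¼ ln(0.826086) = 0.047764.
d = 0.368799 + 0.047764 = 0.416563.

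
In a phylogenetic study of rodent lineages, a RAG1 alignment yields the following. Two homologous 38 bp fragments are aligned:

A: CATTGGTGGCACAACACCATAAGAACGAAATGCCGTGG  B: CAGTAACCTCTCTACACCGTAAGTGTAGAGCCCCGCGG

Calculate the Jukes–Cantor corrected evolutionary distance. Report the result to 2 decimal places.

0.75

The sequences differ at 18 of 38 sites, so p = 18/38 ≈ 0.473684.
d = −(3/4) ln(1 − 4p/3) = −0.75 ln(1 − 0.631579) = −0.75 ln(0.368421)
  = −0.75 × (-0.998529) = 0.748897 substitutions/site.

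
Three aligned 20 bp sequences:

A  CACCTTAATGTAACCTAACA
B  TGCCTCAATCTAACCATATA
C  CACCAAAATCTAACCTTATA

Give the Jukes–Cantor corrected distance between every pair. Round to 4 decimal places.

A–B: 7/20 sites differ → p = 0.35, d = −0.75 ln(1 − 0.466667) = 0.471457 ≈ 0.4715.
A–C: 5/20 sites differ → p = 0.25, d = −0.75 ln(1 − 0.333333) = 0.304098 ≈ 0.3041.
B–C: 5/20 sites differ → p = 0.25, d = −0.75 ln(1 − 0.333333) = 0.304098 ≈ 0.3041.

d(A,B) = 0.4715, d(A,C) = 0.3041, d(B,C) = 0.3041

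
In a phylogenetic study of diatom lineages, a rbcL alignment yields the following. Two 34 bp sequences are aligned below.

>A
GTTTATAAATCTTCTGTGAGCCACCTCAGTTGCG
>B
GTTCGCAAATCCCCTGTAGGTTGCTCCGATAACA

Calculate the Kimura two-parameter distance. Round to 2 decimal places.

1.78

Of 34 sites, 16 differences are transitions and 1 are transversions, so P = 16/34 ≈ 0.470588 and Q = 1/34 ≈ 0.029412.
Under the Kimura two-parameter model, d = −½ ln(1 − 2P − Q) − ¼ ln(1 − 2Q).
1 − 2P − Q = 0.029412, giving −½ ln(0.029412) = 1.763176.
1 − 2Q = 0.941176, giving −¼ ln(0.941176) = 0.015156.
d = 1.763176 + 0.015156 = 1.778332.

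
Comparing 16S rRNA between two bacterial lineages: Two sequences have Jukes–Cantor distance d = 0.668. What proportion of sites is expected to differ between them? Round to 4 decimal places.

p = (3/4)(1 − e^(−4d/3)) = 0.75 × (1 − e^(-0.890667)) = 0.75 × (1 − 0.410382) = 0.442214.

0.4422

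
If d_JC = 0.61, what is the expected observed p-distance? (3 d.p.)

0.417

p = (3/4)(1 − e^(−4d/3)) = 0.75 × (1 − e^(-0.813333)) = 0.75 × (1 − 0.443378) = 0.417467.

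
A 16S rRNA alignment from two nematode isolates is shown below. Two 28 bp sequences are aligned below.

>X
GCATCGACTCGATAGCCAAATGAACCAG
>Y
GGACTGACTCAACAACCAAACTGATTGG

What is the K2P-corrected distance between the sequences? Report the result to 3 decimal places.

Of 28 sites, 10 differences are transitions and 2 are transversions, so P = 10/28 ≈ 0.357143 and Q = 2/28 ≈ 0.071429.
Under the Kimura two-parameter model, d = −½ ln(1 − 2P − Q) − ¼ ln(1 − 2Q).
1 − 2P − Q = 0.214285, giving −½ ln(0.214285) = 0.770224.
1 − 2Q = 0.857142, giving −¼ ln(0.857142) = 0.038538.
d = 0.770224 + 0.038538 = 0.808762.

0.809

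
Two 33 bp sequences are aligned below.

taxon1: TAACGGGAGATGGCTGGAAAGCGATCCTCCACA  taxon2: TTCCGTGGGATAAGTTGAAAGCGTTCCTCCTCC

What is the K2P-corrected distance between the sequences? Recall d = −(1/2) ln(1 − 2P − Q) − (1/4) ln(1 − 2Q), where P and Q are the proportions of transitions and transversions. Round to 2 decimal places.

0.44

Of 33 sites, 3 differences are transitions and 8 are transversions, so P = 3/33 ≈ 0.090909 and Q = 8/33 ≈ 0.242424.
Under the Kimura two-parameter model, d = −½ ln(1 − 2P − Q) − ¼ ln(1 − 2Q).
1 − 2P − Q = 0.575758, giving −½ ln(0.575758) = 0.276034.
1 − 2Q = 0.515152, giving −¼ ln(0.515152) = 0.165823.
d = 0.276034 + 0.165823 = 0.441857.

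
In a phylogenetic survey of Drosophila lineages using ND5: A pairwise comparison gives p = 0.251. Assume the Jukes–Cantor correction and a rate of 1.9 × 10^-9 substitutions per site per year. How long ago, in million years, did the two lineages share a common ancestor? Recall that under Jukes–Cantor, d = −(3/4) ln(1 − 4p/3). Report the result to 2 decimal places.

80.42

d = −(3/4) ln(1 − 4p/3) = −0.75 ln(1 − 0.334667) = −0.75 ln(0.665333)
  = −0.75 × (-0.407468) = 0.305601 substitutions/site.
Under a molecular clock d = 2μt, so t = d/(2μ) = 0.305601 / (2 × 1.9 × 10^-9) = 80.42 million years.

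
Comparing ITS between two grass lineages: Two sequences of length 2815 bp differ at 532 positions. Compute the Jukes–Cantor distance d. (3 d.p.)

0.218

p = 532/2815 ≈ 0.188988.
d = −(3/4) ln(1 − 4p/3) = −0.75 ln(1 − 0.251984) = −0.75 ln(0.748016)
  = −0.75 × (-0.290331) = 0.217748 substitutions/site.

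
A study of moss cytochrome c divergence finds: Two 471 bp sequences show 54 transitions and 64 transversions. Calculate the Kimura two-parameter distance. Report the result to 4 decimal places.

0.3065

P = 54/471 ≈ 0.11465 and Q = 64/471 ≈ 0.135881.
Under the Kimura two-parameter model, d = −½ ln(1 − 2P − Q) − ¼ ln(1 − 2Q).
1 − 2P − Q = 0.634819, giving −½ ln(0.634819) = 0.227208.
1 − 2Q = 0.728238, giving −¼ ln(0.728238) = 0.079282.
d = 0.227208 + 0.079282 = 0.306490.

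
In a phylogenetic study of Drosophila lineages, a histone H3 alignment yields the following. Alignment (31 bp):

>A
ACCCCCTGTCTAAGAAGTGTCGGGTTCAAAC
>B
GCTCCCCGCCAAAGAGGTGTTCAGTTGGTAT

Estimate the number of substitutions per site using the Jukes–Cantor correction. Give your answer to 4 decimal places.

The sequences differ at 13 of 31 sites, so p = 13/31 ≈ 0.419355.
d = −(3/4) ln(1 − 4p/3) = −0.75 ln(1 − 0.55914) = −0.75 ln(0.44086)
  = −0.75 × (-0.819028) = 0.614271 substitutions/site.

0.6143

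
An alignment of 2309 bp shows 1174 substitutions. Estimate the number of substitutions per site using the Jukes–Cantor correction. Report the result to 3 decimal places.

p = 1174/2309 ≈ 0.508445.
d = −(3/4) ln(1 − 4p/3) = −0.75 ln(1 − 0.677927) = −0.75 ln(0.322073)
  = −0.75 × (-1.132977) = 0.849733 substitutions/site.

0.850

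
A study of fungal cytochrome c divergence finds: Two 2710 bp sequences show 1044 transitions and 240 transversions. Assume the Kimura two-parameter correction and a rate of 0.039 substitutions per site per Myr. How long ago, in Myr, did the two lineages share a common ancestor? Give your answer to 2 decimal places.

P = 1044/2710 ≈ 0.38524 and Q = 240/2710 ≈ 0.088561.
Under the Kimura two-parameter model, d = −½ ln(1 − 2P − Q) − ¼ ln(1 − 2Q).
1 − 2P − Q = 0.140959, giving −½ ln(0.140959) = 0.979643.
1 − 2Q = 0.822878, giving −¼ ln(0.822878) = 0.048737.
d = 0.979643 + 0.048737 = 1.028380.
Under a molecular clock d = 2μt, so t = d/(2μ) = 1.028380 / (2 × 0.039) = 13.18 Myr.

13.18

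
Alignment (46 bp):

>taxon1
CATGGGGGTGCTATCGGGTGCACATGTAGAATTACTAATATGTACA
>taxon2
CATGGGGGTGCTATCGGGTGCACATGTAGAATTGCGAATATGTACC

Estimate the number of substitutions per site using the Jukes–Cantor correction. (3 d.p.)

The sequences differ at 3 of 46 sites (34, 36, 46), so p = 3/46 ≈ 0.065217.
d = −(3/4) ln(1 − 4p/3) = −0.75 ln(1 − 0.086956) = −0.75 ln(0.913044)
  = −0.75 × (-0.090971) = 0.068228 substitutions/site.

0.068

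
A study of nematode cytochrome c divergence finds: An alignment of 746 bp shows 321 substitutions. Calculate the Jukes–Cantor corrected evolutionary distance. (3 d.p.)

p = 321/746 ≈ 0.430295.
d = −(3/4) ln(1 − 4p/3) = −0.75 ln(1 − 0.573727) = −0.75 ln(0.426273)
  = −0.75 × (-0.852675) = 0.639506 substitutions/site.

0.640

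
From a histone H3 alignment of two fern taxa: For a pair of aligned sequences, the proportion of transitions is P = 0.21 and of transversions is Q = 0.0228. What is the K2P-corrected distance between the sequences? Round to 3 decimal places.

Under the Kimura two-parameter model, d = −½ ln(1 − 2P − Q) − ¼ ln(1 − 2Q).
1 − 2P − Q = 0.5572, giving −½ ln(0.5572) = 0.292416.
1 − 2Q = 0.9544, giving −¼ ln(0.9544) = 0.011668.
d = 0.292416 + 0.011668 = 0.304084.

0.304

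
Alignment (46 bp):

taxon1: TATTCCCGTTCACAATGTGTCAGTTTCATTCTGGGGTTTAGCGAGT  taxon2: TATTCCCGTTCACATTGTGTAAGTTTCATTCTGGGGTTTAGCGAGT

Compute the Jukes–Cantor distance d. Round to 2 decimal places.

0.04

The sequences differ at 2 of 46 sites (15, 21), so p = 2/46 ≈ 0.043478.
d = −(3/4) ln(1 − 4p/3) = −0.75 ln(1 − 0.057971) = −0.75 ln(0.942029)
  = −0.75 × (-0.059719) = 0.044789 substitutions/site.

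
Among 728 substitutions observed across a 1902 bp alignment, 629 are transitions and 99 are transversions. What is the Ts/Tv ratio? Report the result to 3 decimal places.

R = 629/99 = 6.353535… ≈ 6.354 (to 3 d.p.).

6.354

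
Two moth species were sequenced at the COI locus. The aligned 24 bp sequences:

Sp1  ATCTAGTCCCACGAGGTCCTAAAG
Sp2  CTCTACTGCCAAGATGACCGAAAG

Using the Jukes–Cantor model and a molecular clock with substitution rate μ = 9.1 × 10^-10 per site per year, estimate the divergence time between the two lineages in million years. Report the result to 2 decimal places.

202.94

The sequences differ at 7 of 24 sites (1, 6, 8, 12, 15, 17, 20), so p = 7/24 ≈ 0.291667.
d = −(3/4) ln(1 − 4p/3) = −0.75 ln(1 − 0.388889) = −0.75 ln(0.611111)
  = −0.75 × (-0.492477) = 0.369358 substitutions/site.
Under a molecular clock d = 2μt, so t = d/(2μ) = 0.369358 / (2 × 9.1 × 10^-10) = 202.94 million years.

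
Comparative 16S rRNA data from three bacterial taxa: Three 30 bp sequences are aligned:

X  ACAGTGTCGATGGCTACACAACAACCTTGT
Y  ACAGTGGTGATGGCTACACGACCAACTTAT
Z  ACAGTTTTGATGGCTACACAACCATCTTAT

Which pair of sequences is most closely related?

X–Y: 6/30 differ, p = 0.200, d = 0.233.
X–Z: 5/30 differ, p = 0.167, d = 0.188.
Y–Z: 4/30 differ, p = 0.133, d = 0.147.
The smallest distance is between Y and Z.

Y and Z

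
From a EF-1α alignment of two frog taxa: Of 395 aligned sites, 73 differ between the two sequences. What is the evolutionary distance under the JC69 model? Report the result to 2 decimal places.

0.21

p = 73/395 ≈ 0.18481.
d = −(3/4) ln(1 − 4p/3) = −0.75 ln(1 − 0.246413) = −0.75 ln(0.753587)
  = −0.75 × (-0.282911) = 0.212183 substitutions/site.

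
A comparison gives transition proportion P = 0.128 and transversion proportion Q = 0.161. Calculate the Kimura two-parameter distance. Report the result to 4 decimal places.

Under the Kimura two-parameter model, d = −½ ln(1 − 2P − Q) − ¼ ln(1 − 2Q).
1 − 2P − Q = 0.583, giving −½ ln(0.583) = 0.269784.
1 − 2Q = 0.678, giving −¼ ln(0.678) = 0.097152.
d = 0.269784 + 0.097152 = 0.366936.

0.3669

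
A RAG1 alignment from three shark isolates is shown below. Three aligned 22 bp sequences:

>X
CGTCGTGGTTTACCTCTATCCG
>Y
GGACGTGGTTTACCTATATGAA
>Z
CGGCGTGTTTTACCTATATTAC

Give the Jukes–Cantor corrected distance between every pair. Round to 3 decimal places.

X–Y: 6/22 sites differ → p ≈ 0.272727, d = −0.75 ln(1 − 0.363636) = 0.338988 ≈ 0.339.
X–Z: 6/22 sites differ → p ≈ 0.272727, d = −0.75 ln(1 − 0.363636) = 0.338988 ≈ 0.339.
Y–Z: 5/22 sites differ → p ≈ 0.227273, d = −0.75 ln(1 − 0.303031) = 0.270761 ≈ 0.271.

d(X,Y) = 0.339, d(X,Z) = 0.339, d(Y,Z) = 0.271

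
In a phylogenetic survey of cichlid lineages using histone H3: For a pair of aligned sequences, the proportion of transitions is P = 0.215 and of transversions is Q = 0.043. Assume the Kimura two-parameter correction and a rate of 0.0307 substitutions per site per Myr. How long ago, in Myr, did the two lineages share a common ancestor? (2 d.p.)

5.58

Under the Kimura two-parameter model, d = −½ ln(1 − 2P − Q) − ¼ ln(1 − 2Q).
1 − 2P − Q = 0.527, giving −½ ln(0.527) = 0.320277.
1 − 2Q = 0.914, giving −¼ ln(0.914) = 0.022481.
d = 0.320277 + 0.022481 = 0.342758.
Under a molecular clock d = 2μt, so t = d/(2μ) = 0.342758 / (2 × 0.0307) = 5.58 Myr.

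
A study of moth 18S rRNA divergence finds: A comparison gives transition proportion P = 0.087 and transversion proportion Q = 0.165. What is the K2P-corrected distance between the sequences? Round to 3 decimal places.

0.307

Under the Kimura two-parameter model, d = −½ ln(1 − 2P − Q) − ¼ ln(1 − 2Q).
1 − 2P − Q = 0.661, giving −½ ln(0.661) = 0.207001.
1 − 2Q = 0.67, giving −¼ ln(0.67) = 0.100119.
d = 0.207001 + 0.100119 = 0.307120.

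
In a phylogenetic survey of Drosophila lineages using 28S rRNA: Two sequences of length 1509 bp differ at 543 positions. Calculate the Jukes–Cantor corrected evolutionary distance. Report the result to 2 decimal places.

0.49

p = 543/1509 ≈ 0.359841.
d = −(3/4) ln(1 − 4p/3) = −0.75 ln(1 − 0.479788) = −0.75 ln(0.520212)
  = −0.75 × (-0.653519) = 0.490139 substitutions/site.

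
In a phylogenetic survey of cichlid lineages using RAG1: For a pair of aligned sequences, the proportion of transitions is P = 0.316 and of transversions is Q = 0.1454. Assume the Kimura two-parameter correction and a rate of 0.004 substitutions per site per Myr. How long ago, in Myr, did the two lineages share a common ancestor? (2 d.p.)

104.64

Under the Kimura two-parameter model, d = −½ ln(1 − 2P − Q) − ¼ ln(1 − 2Q).
1 − 2P − Q = 0.2226, giving −½ ln(0.2226) = 0.751189.
1 − 2Q = 0.7092, giving −¼ ln(0.7092) = 0.085904.
d = 0.751189 + 0.085904 = 0.837093.
Under a molecular clock d = 2μt, so t = d/(2μ) = 0.837093 / (2 × 0.004) = 104.64 Myr.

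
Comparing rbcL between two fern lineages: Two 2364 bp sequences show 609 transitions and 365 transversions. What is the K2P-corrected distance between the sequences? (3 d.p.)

0.646

P = 609/2364 ≈ 0.257614 and Q = 365/2364 ≈ 0.154399.
Under the Kimura two-parameter model, d = −½ ln(1 − 2P − Q) − ¼ ln(1 − 2Q).
1 − 2P − Q = 0.330373, giving −½ ln(0.330373) = 0.553766.
1 − 2Q = 0.691202, giving −¼ ln(0.691202) = 0.092331.
d = 0.553766 + 0.092331 = 0.646097.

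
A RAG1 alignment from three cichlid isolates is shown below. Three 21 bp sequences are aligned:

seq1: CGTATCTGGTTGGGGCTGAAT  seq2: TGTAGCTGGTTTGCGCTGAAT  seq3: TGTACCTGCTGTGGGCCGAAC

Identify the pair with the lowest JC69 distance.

seq1 and seq2

seq1–seq2: 4/21 differ, p = 0.190, d = 0.220.
seq1–seq3: 7/21 differ, p = 0.333, d = 0.441.
seq2–seq3: 6/21 differ, p = 0.286, d = 0.360.
The smallest distance is between seq1 and seq2.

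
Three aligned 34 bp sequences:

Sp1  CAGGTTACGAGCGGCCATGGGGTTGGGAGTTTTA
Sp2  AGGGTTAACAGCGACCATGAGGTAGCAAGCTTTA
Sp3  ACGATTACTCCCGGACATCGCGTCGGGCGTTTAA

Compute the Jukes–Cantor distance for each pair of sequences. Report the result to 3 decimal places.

Sp1–Sp2: 10/34 sites differ → p ≈ 0.294118, d = −0.75 ln(1 − 0.392157) = 0.373379 ≈ 0.373.
Sp1–Sp3: 12/34 sites differ → p ≈ 0.352941, d = −0.75 ln(1 − 0.470588) = 0.476991 ≈ 0.477.
Sp2–Sp3: 17/34 sites differ → p = 0.5, d = −0.75 ln(1 − 0.666667) = 0.823960 ≈ 0.824.

d(Sp1,Sp2) = 0.373, d(Sp1,Sp3) = 0.477, d(Sp2,Sp3) = 0.824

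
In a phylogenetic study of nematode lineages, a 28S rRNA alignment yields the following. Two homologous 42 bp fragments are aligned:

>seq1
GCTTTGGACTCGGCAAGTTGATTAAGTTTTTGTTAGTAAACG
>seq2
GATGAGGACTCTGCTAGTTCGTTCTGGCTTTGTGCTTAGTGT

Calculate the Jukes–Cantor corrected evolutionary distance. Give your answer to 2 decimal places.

0.64

The sequences differ at 18 of 42 sites, so p = 18/42 ≈ 0.428571.
d = −(3/4) ln(1 − 4p/3) = −0.75 ln(1 − 0.571428) = −0.75 ln(0.428572)
  = −0.75 × (-0.847297) = 0.635473 substitutions/site.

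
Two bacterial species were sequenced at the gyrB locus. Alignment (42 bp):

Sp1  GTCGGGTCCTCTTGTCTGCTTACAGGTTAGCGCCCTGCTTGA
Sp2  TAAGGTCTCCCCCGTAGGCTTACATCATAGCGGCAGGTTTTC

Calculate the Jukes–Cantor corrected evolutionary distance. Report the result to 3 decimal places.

0.756

The sequences differ at 20 of 42 sites, so p = 20/42 ≈ 0.47619.
d = −(3/4) ln(1 − 4p/3) = −0.75 ln(1 − 0.63492) = −0.75 ln(0.36508)
  = −0.75 × (-1.007639) = 0.755729 substitutions/site.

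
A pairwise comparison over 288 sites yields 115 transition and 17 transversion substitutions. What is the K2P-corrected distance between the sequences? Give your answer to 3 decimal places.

1.006

P = 115/288 ≈ 0.399306 and Q = 17/288 ≈ 0.059028.
Under the Kimura two-parameter model, d = −½ ln(1 − 2P − Q) − ¼ ln(1 − 2Q).
1 − 2P − Q = 0.14236, giving −½ ln(0.14236) = 0.974698.
1 − 2Q = 0.881944, giving −¼ ln(0.881944) = 0.031407.
d = 0.974698 + 0.031407 = 1.006105.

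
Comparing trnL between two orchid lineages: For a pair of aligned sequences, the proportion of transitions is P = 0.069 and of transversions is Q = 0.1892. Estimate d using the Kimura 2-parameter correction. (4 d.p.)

0.3170

Under the Kimura two-parameter model, d = −½ ln(1 − 2P − Q) − ¼ ln(1 − 2Q).
1 − 2P − Q = 0.6728, giving −½ ln(0.6728) = 0.198154.
1 − 2Q = 0.6216, giving −¼ ln(0.6216) = 0.118865.
d = 0.198154 + 0.118865 = 0.317019.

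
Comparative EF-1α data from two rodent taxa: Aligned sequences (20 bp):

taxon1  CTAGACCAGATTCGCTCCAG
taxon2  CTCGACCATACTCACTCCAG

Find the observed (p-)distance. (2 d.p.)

The sequences differ at 4 of 20 positions (sites 3, 9, 11, 14).
p = 4/20 = 0.20.

0.20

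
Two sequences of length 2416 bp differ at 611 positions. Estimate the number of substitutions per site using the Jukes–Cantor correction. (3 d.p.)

p = 611/2416 ≈ 0.252897.
d = −(3/4) ln(1 − 4p/3) = −0.75 ln(1 − 0.337196) = −0.75 ln(0.662804)
  = −0.75 × (-0.411276) = 0.308457 substitutions/site.

0.308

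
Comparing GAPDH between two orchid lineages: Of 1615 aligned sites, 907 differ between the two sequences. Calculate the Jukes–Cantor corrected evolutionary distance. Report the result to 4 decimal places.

1.0362

p = 907/1615 ≈ 0.56161.
d = −(3/4) ln(1 − 4p/3) = −0.75 ln(1 − 0.748813) = −0.75 ln(0.251187)
  = −0.75 × (-1.381558) = 1.036169 substitutions/site.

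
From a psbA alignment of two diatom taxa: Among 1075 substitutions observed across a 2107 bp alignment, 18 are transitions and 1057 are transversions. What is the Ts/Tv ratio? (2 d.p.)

R = 18/1057 = 0.017029… ≈ 0.02 (to 2 d.p.).

0.02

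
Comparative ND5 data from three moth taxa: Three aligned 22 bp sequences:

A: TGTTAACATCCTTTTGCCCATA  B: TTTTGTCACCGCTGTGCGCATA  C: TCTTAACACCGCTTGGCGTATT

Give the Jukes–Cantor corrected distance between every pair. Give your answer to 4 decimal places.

A–B: 8/22 sites differ → p ≈ 0.363636, d = −0.75 ln(1 − 0.484848) = 0.497470 ≈ 0.4975.
A–C: 8/22 sites differ → p ≈ 0.363636, d = −0.75 ln(1 − 0.484848) = 0.497470 ≈ 0.4975.
B–C: 7/22 sites differ → p ≈ 0.318182, d = −0.75 ln(1 − 0.424243) = 0.414052 ≈ 0.4141.

d(A,B) = 0.4975, d(A,C) = 0.4975, d(B,C) = 0.4141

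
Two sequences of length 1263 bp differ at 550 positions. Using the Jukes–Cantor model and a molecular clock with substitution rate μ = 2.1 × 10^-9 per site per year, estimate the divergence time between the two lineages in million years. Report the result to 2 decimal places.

155.18

p = 550/1263 ≈ 0.435471.
d = −(3/4) ln(1 − 4p/3) = −0.75 ln(1 − 0.580628) = −0.75 ln(0.419372)
  = −0.75 × (-0.868997) = 0.651748 substitutions/site.
Under a molecular clock d = 2μt, so t = d/(2μ) = 0.651748 / (2 × 2.1 × 10^-9) = 155.18 million years.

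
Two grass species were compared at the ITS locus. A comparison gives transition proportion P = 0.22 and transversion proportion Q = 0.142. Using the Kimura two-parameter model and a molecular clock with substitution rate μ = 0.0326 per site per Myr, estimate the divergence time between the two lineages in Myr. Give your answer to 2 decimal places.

7.97

Under the Kimura two-parameter model, d = −½ ln(1 − 2P − Q) − ¼ ln(1 − 2Q).
1 − 2P − Q = 0.418, giving −½ ln(0.418) = 0.436137.
1 − 2Q = 0.716, giving −¼ ln(0.716) = 0.083519.
d = 0.436137 + 0.083519 = 0.519656.
Under a molecular clock d = 2μt, so t = d/(2μ) = 0.519656 / (2 × 0.0326) = 7.97 Myr.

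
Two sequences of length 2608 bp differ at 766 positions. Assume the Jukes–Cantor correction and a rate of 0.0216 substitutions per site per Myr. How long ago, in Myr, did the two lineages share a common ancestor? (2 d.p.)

p = 766/2608 ≈ 0.293712.
d = −(3/4) ln(1 − 4p/3) = −0.75 ln(1 − 0.391616) = −0.75 ln(0.608384)
  = −0.75 × (-0.496949) = 0.372712 substitutions/site.
Under a molecular clock d = 2μt, so t = d/(2μ) = 0.372712 / (2 × 0.0216) = 8.63 Myr.

8.63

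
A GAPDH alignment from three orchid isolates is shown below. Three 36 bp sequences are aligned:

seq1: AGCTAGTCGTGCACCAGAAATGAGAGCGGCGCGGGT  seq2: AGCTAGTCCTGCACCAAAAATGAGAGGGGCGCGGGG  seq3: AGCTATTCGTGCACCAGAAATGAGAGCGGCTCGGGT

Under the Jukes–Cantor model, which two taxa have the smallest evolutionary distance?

seq1–seq2: 4/36 differ, p = 0.111, d = 0.120.
seq1–seq3: 2/36 differ, p = 0.056, d = 0.058.
seq2–seq3: 6/36 differ, p = 0.167, d = 0.188.
The smallest distance is between seq1 and seq3.

seq1 and seq3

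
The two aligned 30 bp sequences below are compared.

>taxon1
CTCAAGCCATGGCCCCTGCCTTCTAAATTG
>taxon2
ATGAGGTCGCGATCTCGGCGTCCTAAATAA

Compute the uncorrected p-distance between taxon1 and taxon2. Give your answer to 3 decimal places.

The sequences differ at 14 of 30 positions.
p = 14/30 = 0.466666… ≈ 0.467 (to 3 d.p.).

0.467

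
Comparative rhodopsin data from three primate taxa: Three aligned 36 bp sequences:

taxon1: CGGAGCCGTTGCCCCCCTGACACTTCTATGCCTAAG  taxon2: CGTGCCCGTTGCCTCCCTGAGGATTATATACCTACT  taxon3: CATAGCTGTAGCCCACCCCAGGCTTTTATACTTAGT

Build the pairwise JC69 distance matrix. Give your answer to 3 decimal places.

taxon1–taxon2: 11/36 sites differ → p ≈ 0.305556, d = −0.75 ln(1 − 0.407408) = 0.392437 ≈ 0.392.
taxon1–taxon3: 14/36 sites differ → p ≈ 0.388889, d = −0.75 ln(1 − 0.518519) = 0.548166 ≈ 0.548.
taxon2–taxon3: 13/36 sites differ → p ≈ 0.361111, d = −0.75 ln(1 − 0.481481) = 0.492584 ≈ 0.493.

d(taxon1,taxon2) = 0.392, d(taxon1,taxon3) = 0.548, d(taxon2,taxon3) = 0.493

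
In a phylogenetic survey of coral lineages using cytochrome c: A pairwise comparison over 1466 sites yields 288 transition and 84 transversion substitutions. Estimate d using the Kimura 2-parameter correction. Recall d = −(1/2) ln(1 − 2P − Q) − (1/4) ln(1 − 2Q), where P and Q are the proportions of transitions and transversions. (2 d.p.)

P = 288/1466 ≈ 0.196453 and Q = 84/1466 ≈ 0.057299.
Under the Kimura two-parameter model, d = −½ ln(1 − 2P − Q) − ¼ ln(1 − 2Q).
1 − 2P − Q = 0.549795, giving −½ ln(0.549795) = 0.299105.
1 − 2Q = 0.885402, giving −¼ ln(0.885402) = 0.030428.
d = 0.299105 + 0.030428 = 0.329533.

0.33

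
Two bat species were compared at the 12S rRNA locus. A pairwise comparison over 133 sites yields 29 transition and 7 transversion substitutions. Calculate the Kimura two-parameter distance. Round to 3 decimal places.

0.363

P = 29/133 ≈ 0.218045 and Q = 7/133 ≈ 0.052632.
Under the Kimura two-parameter model, d = −½ ln(1 − 2P − Q) − ¼ ln(1 − 2Q).
1 − 2P − Q = 0.511278, giving −½ ln(0.511278) = 0.335421.
1 − 2Q = 0.894736, giving −¼ ln(0.894736) = 0.027807.
d = 0.335421 + 0.027807 = 0.363228.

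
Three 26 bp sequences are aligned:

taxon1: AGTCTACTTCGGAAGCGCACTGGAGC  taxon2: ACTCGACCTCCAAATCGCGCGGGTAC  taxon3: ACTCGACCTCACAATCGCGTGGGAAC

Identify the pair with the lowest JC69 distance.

taxon1–taxon2: 10/26 differ, p = 0.385, d = 0.539.
taxon1–taxon3: 10/26 differ, p = 0.385, d = 0.539.
taxon2–taxon3: 4/26 differ, p = 0.154, d = 0.172.
The smallest distance is between taxon2 and taxon3.

taxon2 and taxon3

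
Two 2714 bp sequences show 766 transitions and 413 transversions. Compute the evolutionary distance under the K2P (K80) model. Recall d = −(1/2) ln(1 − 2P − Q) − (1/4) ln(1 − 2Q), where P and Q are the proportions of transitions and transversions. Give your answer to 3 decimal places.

0.721

P = 766/2714 ≈ 0.28224 and Q = 413/2714 ≈ 0.152174.
Under the Kimura two-parameter model, d = −½ ln(1 − 2P − Q) − ¼ ln(1 − 2Q).
1 − 2P − Q = 0.283346, giving −½ ln(0.283346) = 0.630543.
1 − 2Q = 0.695652, giving −¼ ln(0.695652) = 0.090726.
d = 0.630543 + 0.090726 = 0.721269.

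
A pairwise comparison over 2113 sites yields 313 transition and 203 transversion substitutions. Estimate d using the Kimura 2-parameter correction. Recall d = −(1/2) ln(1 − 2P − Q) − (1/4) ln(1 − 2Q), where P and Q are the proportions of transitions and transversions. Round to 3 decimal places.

0.302

P = 313/2113 ≈ 0.148131 and Q = 203/2113 ≈ 0.096072.
Under the Kimura two-parameter model, d = −½ ln(1 − 2P − Q) − ¼ ln(1 − 2Q).
1 − 2P − Q = 0.607666, giving −½ ln(0.607666) = 0.249065.
1 − 2Q = 0.807856, giving −¼ ln(0.807856) = 0.053343.
d = 0.249065 + 0.053343 = 0.302408.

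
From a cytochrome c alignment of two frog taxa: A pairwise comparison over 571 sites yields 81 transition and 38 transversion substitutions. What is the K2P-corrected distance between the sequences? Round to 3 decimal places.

0.251

P = 81/571 ≈ 0.141856 and Q = 38/571 ≈ 0.06655.
Under the Kimura two-parameter model, d = −½ ln(1 − 2P − Q) − ¼ ln(1 − 2Q).
1 − 2P − Q = 0.649738, giving −½ ln(0.649738) = 0.215593.
1 − 2Q = 0.8669, giving −¼ ln(0.8669) = 0.035708.
d = 0.215593 + 0.035708 = 0.251301.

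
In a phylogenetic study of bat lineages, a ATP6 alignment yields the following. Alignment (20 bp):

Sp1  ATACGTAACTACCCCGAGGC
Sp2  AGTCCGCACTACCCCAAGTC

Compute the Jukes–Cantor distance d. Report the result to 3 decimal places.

0.471

The sequences differ at 7 of 20 sites (2, 3, 5, 6, 7, 16, 19), so p = 7/20 = 0.35.
d = −(3/4) ln(1 − 4p/3) = −0.75 ln(1 − 0.466667) = −0.75 ln(0.533333)
  = −0.75 × (-0.628609) = 0.471457 substitutions/site.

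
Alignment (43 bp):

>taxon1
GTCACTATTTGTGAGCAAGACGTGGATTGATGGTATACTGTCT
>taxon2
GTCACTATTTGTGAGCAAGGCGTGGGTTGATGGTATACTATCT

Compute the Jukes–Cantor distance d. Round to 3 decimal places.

The sequences differ at 3 of 43 sites (20, 26, 40), so p = 3/43 ≈ 0.069767.
d = −(3/4) ln(1 − 4p/3) = −0.75 ln(1 − 0.093023) = −0.75 ln(0.906977)
  = −0.75 × (-0.097638) = 0.073229 substitutions/site.

0.073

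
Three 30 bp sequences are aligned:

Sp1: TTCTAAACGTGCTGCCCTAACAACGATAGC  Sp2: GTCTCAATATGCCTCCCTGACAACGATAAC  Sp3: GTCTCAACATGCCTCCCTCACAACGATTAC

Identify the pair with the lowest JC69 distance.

Sp1–Sp2: 8/30 differ, p = 0.267, d = 0.330.
Sp1–Sp3: 8/30 differ, p = 0.267, d = 0.330.
Sp2–Sp3: 3/30 differ, p = 0.100, d = 0.107.
The smallest distance is between Sp2 and Sp3.

Sp2 and Sp3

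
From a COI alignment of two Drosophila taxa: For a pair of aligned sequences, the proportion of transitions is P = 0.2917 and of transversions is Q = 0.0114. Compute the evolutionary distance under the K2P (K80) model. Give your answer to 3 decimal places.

Under the Kimura two-parameter model, d = −½ ln(1 − 2P − Q) − ¼ ln(1 − 2Q).
1 − 2P − Q = 0.4052, giving −½ ln(0.4052) = 0.451687.
1 − 2Q = 0.9772, giving −¼ ln(0.9772) = 0.005766.
d = 0.451687 + 0.005766 = 0.457453.

0.457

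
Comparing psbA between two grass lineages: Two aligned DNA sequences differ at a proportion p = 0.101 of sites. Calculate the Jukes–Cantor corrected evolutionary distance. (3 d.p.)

d = −(3/4) ln(1 − 4p/3) = −0.75 ln(1 − 0.134667) = −0.75 ln(0.865333)
  = −0.75 × (-0.144641) = 0.108481 substitutions/site.

0.108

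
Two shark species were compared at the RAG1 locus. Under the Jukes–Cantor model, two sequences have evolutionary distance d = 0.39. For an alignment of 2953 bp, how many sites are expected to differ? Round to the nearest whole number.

Invert JC69: p = (3/4)(1 − e^(−4d/3)) = 0.75 × (1 − e^(-0.52)) = 0.75 × (1 − 0.594521) = 0.304109.
Expected differing sites = pL ≈ 0.304109 × 2953 = 898.033877 ≈ 898.

898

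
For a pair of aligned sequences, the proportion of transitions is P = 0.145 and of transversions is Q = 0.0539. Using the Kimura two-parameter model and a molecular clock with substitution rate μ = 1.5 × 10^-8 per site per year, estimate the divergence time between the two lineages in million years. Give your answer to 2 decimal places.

Under the Kimura two-parameter model, d = −½ ln(1 − 2P − Q) − ¼ ln(1 − 2Q).
1 − 2P − Q = 0.6561, giving −½ ln(0.6561) = 0.210721.
1 − 2Q = 0.8922, giving −¼ ln(0.8922) = 0.028516.
d = 0.210721 + 0.028516 = 0.239237.
Under a molecular clock d = 2μt, so t = d/(2μ) = 0.239237 / (2 × 1.5 × 10^-8) = 7.97 million years.

7.97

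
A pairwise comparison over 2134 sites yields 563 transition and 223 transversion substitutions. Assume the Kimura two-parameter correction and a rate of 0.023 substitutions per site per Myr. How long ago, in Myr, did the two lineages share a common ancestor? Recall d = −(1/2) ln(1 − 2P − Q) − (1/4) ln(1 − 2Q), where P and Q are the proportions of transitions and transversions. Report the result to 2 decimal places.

12.14

P = 563/2134 ≈ 0.263824 and Q = 223/2134 ≈ 0.104499.
Under the Kimura two-parameter model, d = −½ ln(1 − 2P − Q) − ¼ ln(1 − 2Q).
1 − 2P − Q = 0.367853, giving −½ ln(0.367853) = 0.500036.
1 − 2Q = 0.791002, giving −¼ ln(0.791002) = 0.058614.
d = 0.500036 + 0.058614 = 0.558650.
Under a molecular clock d = 2μt, so t = d/(2μ) = 0.558650 / (2 × 0.023) = 12.14 Myr.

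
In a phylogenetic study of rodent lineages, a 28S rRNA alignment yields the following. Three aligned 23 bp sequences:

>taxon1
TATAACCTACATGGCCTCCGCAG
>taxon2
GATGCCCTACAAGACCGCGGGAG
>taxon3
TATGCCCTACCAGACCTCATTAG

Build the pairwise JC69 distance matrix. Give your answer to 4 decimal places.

taxon1–taxon2: 8/23 sites differ → p ≈ 0.347826, d = −0.75 ln(1 − 0.463768) = 0.467391 ≈ 0.4674.
taxon1–taxon3: 8/23 sites differ → p ≈ 0.347826, d = −0.75 ln(1 − 0.463768) = 0.467391 ≈ 0.4674.
taxon2–taxon3: 6/23 sites differ → p ≈ 0.26087, d = −0.75 ln(1 − 0.347827) = 0.320584 ≈ 0.3206.

d(taxon1,taxon2) = 0.4674, d(taxon1,taxon3) = 0.4674, d(taxon2,taxon3) = 0.3206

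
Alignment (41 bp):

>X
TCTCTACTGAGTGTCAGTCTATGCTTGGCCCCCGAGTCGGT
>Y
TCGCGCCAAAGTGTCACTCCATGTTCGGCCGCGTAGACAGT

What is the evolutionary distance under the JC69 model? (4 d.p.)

0.4556

The sequences differ at 14 of 41 sites, so p = 14/41 ≈ 0.341463.
d = −(3/4) ln(1 − 4p/3) = −0.75 ln(1 − 0.455284) = −0.75 ln(0.544716)
  = −0.75 × (-0.607491) = 0.455618 substitutions/site.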